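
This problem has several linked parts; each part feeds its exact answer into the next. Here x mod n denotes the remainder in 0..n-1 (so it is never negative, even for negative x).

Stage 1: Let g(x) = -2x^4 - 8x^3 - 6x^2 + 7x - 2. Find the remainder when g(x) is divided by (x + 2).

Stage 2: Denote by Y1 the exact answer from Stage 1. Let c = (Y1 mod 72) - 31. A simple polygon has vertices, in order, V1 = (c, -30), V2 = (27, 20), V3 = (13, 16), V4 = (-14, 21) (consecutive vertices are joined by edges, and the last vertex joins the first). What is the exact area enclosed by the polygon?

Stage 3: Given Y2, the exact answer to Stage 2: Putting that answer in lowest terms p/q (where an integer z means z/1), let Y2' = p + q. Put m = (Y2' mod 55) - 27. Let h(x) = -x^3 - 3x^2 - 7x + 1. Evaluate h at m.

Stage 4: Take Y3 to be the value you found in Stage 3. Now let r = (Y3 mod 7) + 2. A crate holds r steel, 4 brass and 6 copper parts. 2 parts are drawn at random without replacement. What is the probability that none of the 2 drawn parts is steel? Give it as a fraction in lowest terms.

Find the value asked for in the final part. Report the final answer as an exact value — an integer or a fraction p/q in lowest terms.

5/17

Stage 1: remainder = value at the root: -2*(-2)^4 - 8*(-2)^3 - 6*(-2)^2 + 7*(-2)^1 - 2 = (-32) + (64) + (-24) + (-14) + (-2) = -8; answer -8
Stage 2: Y1 = -8; c = 33; cross terms: (33*20 - 27*-30)=1470, (27*16 - 13*20)=172, (13*21 - -14*16)=497, (-14*-30 - 33*21)=-273; twice the area = |1866| = 1866; area = 933; answer 933
Stage 3: Y2 = 933; threaded value p + q = 934; m = 27; -1*(27)^3 - 3*(27)^2 - 7*(27)^1 + 1 = (-19683) + (-2187) + (-189) + (1) = -22058; answer -22058
Stage 4: Y3 = -22058; r = 8; total draws C(18,2) = 153; favorable C(10,2) = 45; P = 5/17; answer 5/17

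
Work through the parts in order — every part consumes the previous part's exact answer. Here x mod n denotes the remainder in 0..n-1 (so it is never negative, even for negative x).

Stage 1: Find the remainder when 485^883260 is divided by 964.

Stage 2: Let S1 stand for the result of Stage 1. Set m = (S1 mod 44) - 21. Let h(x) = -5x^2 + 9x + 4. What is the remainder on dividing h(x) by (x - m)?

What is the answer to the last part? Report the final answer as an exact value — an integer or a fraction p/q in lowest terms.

Stage 1: squarings mod 964: 485^1=485, 485^2=9, 485^4=81, 485^8=777, 485^16=265, 485^32=817, 485^64=401, 485^128=777, 485^256=265, 485^512=817, 485^1024=401, 485^2048=777, 485^4096=265, 485^8192=817, 485^16384=401, 485^32768=777, 485^65536=265, 485^131072=817, 485^262144=401, 485^524288=777; 485^883260 = 485^4 * 485^8 * 485^16 * 485^32 * 485^512 * 485^2048 * 485^4096 * 485^8192 * 485^16384 * 485^65536 * 485^262144 * 485^524288 = 481 (mod 964); answer 481
Stage 2: S1 = 481; m = 20; remainder = value at the root: -5*(20)^2 + 9*(20)^1 + 4 = (-2000) + (180) + (4) = -1816; answer -1816

-1816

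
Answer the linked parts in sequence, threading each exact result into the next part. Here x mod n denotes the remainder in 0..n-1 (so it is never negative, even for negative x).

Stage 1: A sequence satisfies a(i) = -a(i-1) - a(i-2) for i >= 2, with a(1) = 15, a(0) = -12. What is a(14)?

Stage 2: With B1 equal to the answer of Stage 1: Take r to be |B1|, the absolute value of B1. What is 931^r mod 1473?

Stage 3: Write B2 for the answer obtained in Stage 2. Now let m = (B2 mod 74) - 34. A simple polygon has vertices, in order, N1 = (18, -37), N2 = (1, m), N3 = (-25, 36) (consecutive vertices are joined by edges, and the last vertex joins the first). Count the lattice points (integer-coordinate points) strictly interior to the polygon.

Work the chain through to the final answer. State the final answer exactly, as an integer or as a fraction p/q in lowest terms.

276

Stage 1: a(2) = -1*(15) - 1*(-12) = -3; iterating: a(2)=-3, a(3)=-12, a(4)=15, a(5)=-3, a(6)=-12, a(7)=15, a(8)=-3, a(9)=-12, a(10)=15, a(11)=-3, a(12)=-12, a(13)=15, a(14)=-3; answer -3
Stage 2: B1 = -3; r = 3; squarings mod 1473: 931^1=931, 931^2=637; 931^3 = 931^1 * 931^2 = 901 (mod 1473); answer 901
Stage 3: B2 = 901; m = -21; cross terms: (18*-21 - 1*-37)=-341, (1*36 - -25*-21)=-489, (-25*-37 - 18*36)=277; twice the area = |-553| = 553; area = 553/2; boundary points = 1 + 1 + 1 = 3; strictly interior points = area - boundary/2 + 1 = 276; answer 276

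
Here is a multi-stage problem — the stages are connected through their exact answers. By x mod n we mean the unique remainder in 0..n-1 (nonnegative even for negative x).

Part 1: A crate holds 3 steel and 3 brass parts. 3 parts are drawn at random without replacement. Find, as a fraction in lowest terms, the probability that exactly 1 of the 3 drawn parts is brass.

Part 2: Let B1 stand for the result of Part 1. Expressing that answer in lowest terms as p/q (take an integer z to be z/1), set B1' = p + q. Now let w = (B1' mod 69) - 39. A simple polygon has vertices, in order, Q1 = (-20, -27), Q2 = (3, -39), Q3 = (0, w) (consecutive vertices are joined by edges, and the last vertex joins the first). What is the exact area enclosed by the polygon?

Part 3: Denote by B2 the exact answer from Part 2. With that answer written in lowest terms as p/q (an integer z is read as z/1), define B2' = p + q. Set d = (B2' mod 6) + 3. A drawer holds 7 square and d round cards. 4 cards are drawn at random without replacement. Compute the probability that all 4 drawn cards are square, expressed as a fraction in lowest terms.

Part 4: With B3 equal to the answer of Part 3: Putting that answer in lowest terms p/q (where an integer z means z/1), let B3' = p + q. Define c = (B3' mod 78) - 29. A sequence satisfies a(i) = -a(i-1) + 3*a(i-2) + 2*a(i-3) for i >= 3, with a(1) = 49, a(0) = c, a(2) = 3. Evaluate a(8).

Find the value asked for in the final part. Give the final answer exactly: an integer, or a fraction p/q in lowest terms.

-3485

Part 1: total draws C(6,3) = 20; favorable C(3,1)*C(3,2) = 9; P = 9/20; answer 9/20
Part 2: B1 = 9/20; threaded value p + q = 29; w = -10; cross terms: (-20*-39 - 3*-27)=861, (3*-10 - 0*-39)=-30, (0*-27 - -20*-10)=-200; twice the area = |631| = 631; area = 631/2; answer 631/2
Part 3: B2 = 631/2; threaded value p + q = 633; d = 6; total draws C(13,4) = 715; favorable C(7,4) = 35; P = 7/143; answer 7/143
Part 4: B3 = 7/143; threaded value p + q = 150; c = 43; a(3) = -1*(3) + 3*(49) + 2*(43) = 230; iterating: a(3)=230, a(4)=-123, a(5)=819, a(6)=-728, a(7)=2939, a(8)=-3485; answer -3485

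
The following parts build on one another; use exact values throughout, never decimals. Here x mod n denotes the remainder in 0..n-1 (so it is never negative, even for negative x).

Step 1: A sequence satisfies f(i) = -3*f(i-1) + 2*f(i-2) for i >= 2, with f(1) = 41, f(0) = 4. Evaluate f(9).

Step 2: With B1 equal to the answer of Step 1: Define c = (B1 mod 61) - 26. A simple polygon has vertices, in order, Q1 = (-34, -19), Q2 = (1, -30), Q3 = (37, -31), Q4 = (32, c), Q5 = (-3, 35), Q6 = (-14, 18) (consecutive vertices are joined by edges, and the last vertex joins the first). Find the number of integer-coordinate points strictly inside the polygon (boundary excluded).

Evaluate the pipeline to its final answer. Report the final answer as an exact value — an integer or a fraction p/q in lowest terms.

2730

Step 1: f(2) = -3*(41) + 2*(4) = -115; iterating: f(2)=-115, f(3)=427, f(4)=-1511, f(5)=5387, f(6)=-19183, f(7)=68323, f(8)=-243335, f(9)=866651; answer 866651
Step 2: B1 = 866651; c = -2; cross terms: (-34*-30 - 1*-19)=1039, (1*-31 - 37*-30)=1079, (37*-2 - 32*-31)=918, (32*35 - -3*-2)=1114, (-3*18 - -14*35)=436, (-14*-19 - -34*18)=878; twice the area = |5464| = 5464; area = 2732; boundary points = 1 + 1 + 1 + 1 + 1 + 1 = 6; strictly interior points = area - boundary/2 + 1 = 2730; answer 2730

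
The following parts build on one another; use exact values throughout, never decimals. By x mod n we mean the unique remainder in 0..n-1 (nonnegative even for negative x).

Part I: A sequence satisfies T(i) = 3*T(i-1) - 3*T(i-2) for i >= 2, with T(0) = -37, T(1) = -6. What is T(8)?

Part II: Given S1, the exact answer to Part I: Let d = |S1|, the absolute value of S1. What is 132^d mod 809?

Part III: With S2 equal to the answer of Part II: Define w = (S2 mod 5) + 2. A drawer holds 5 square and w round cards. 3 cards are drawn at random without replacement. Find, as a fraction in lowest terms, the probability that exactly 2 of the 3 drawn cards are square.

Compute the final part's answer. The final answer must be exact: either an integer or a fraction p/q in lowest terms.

Part I: T(2) = 3*(-6) - 3*(-37) = 93; iterating: T(2)=93, T(3)=297, T(4)=612, T(5)=945, T(6)=999, T(7)=162, T(8)=-2511; answer -2511
Part II: S1 = -2511; d = 2511; squarings mod 809: 132^1=132, 132^2=435, 132^4=728, 132^8=89, 132^16=640, 132^32=246, 132^64=650, 132^128=202, 132^256=354, 132^512=730, 132^1024=578, 132^2048=776; 132^2511 = 132^1 * 132^2 * 132^4 * 132^8 * 132^64 * 132^128 * 132^256 * 132^2048 = 7 (mod 809); answer 7
Part III: S2 = 7; w = 4; total draws C(9,3) = 84; favorable C(5,2)*C(4,1) = 40; P = 10/21; answer 10/21

10/21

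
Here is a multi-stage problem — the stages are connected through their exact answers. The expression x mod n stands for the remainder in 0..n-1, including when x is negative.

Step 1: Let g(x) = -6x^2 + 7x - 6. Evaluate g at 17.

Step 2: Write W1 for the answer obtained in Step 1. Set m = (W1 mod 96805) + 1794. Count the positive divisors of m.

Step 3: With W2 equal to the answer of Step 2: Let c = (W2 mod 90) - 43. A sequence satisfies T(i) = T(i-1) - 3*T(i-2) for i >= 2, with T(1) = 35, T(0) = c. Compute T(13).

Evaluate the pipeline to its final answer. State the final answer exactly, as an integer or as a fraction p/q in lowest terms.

-8005

Step 1: -6*(17)^2 + 7*(17)^1 - 6 = (-1734) + (119) + (-6) = -1621; answer -1621
Step 2: W1 = -1621; m = 96978; 96978 = 2 * 3 * 7 * 2309; number of divisors = (1+1) * (1+1) * (1+1) * (1+1) = 16; answer 16
Step 3: W2 = 16; c = -27; T(2) = 1*(35) - 3*(-27) = 116; iterating: T(2)=116, T(3)=11, T(4)=-337, T(5)=-370, T(6)=641, T(7)=1751, T(8)=-172, T(9)=-5425, T(10)=-4909, T(11)=11366, T(12)=26093, T(13)=-8005; answer -8005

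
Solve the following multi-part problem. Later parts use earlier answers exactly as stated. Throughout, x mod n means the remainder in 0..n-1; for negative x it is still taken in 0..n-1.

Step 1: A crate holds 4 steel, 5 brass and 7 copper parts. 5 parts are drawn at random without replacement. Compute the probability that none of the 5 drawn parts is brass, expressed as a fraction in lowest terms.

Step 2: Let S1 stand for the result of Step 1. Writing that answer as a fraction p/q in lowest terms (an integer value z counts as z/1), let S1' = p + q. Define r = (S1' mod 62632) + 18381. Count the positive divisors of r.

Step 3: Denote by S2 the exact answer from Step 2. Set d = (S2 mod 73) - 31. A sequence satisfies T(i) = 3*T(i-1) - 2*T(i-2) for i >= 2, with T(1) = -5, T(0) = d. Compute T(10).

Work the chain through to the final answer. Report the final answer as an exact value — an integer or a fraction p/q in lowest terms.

Step 1: total draws C(16,5) = 4368; favorable C(11,5) = 462; P = 11/104; answer 11/104
Step 2: S1 = 11/104; threaded value p + q = 115; r = 18496; 18496 = 2^6 * 17^2; number of divisors = (6+1) * (2+1) = 21; answer 21
Step 3: S2 = 21; d = -10; T(2) = 3*(-5) - 2*(-10) = 5; iterating: T(2)=5, T(3)=25, T(4)=65, T(5)=145, T(6)=305, T(7)=625, T(8)=1265, T(9)=2545, T(10)=5105; answer 5105

5105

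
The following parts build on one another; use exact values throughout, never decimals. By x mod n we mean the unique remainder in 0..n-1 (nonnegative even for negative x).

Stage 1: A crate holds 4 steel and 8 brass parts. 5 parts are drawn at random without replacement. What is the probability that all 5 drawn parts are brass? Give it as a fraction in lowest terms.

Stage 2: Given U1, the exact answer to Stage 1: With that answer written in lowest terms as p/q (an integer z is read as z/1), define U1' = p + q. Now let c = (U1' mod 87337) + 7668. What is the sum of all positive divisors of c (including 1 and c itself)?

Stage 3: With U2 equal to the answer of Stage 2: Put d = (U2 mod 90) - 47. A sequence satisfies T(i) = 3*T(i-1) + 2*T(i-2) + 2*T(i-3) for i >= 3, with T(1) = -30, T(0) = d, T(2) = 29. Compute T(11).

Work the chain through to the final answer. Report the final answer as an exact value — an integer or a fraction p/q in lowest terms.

243863

Stage 1: total draws C(12,5) = 792; favorable C(8,5) = 56; P = 7/99; answer 7/99
Stage 2: U1 = 7/99; threaded value p + q = 106; c = 7774; 7774 = 2 * 13^2 * 23; sigma = (1 + 2) * (1 + 13 + 169) * (1 + 23) = 3 * 183 * 24 = 13176; answer 13176
Stage 3: U2 = 13176; d = -11; T(3) = 3*(29) + 2*(-30) + 2*(-11) = 5; iterating: T(3)=5, T(4)=13, T(5)=107, T(6)=357, T(7)=1311, T(8)=4861, T(9)=17919, T(10)=66101, T(11)=243863; answer 243863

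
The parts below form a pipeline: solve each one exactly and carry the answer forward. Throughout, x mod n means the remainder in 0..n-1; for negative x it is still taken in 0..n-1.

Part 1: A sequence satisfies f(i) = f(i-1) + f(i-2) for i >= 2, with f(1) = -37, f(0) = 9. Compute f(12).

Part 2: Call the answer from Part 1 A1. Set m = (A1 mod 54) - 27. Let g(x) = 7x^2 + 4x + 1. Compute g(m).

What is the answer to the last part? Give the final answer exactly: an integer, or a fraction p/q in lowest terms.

2197

Part 1: f(2) = 1*(-37) + 1*(9) = -28; iterating: f(2)=-28, f(3)=-65, f(4)=-93, f(5)=-158, f(6)=-251, f(7)=-409, f(8)=-660, f(9)=-1069, f(10)=-1729, f(11)=-2798, f(12)=-4527; answer -4527
Part 2: A1 = -4527; m = -18; 7*(-18)^2 + 4*(-18)^1 + 1 = (2268) + (-72) + (1) = 2197; answer 2197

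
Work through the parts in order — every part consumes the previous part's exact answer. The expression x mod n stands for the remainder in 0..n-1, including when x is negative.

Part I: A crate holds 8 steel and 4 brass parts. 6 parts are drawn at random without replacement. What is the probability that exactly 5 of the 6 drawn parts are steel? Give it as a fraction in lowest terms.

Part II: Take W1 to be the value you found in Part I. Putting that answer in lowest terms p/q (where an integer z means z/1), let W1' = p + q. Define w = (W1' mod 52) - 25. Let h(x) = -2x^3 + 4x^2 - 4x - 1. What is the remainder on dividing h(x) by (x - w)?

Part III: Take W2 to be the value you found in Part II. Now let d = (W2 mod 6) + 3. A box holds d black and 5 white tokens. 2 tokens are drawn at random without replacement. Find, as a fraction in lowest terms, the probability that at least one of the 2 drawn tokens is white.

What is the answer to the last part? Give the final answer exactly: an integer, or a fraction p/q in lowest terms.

Part I: total draws C(12,6) = 924; favorable C(8,5)*C(4,1) = 224; P = 8/33; answer 8/33
Part II: W1 = 8/33; threaded value p + q = 41; w = 16; remainder = value at the root: -2*(16)^3 + 4*(16)^2 - 4*(16)^1 - 1 = (-8192) + (1024) + (-64) + (-1) = -7233; answer -7233
Part III: W2 = -7233; d = 6; total draws C(11,2) = 55; complement C(6,2) = 15; favorable 55 - 15 = 40; P = 8/11; answer 8/11

8/11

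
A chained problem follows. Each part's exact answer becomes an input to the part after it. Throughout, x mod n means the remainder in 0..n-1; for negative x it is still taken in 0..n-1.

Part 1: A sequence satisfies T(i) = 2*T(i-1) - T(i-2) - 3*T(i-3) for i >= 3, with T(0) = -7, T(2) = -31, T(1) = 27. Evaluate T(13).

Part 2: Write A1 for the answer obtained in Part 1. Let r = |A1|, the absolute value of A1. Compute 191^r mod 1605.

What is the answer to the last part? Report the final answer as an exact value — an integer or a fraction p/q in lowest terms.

Part 1: T(3) = 2*(-31) - 1*(27) - 3*(-7) = -68; iterating: T(3)=-68, T(4)=-186, T(5)=-211, T(6)=-32, T(7)=705, T(8)=2075, T(9)=3541, T(10)=2892, T(11)=-3982, T(12)=-21479, T(13)=-47652; answer -47652
Part 2: A1 = -47652; r = 47652; squarings mod 1605: 191^1=191, 191^2=1171, 191^4=571, 191^8=226, 191^16=1321, 191^32=406, 191^64=1126, 191^128=1531, 191^256=661, 191^512=361, 191^1024=316, 191^2048=346, 191^4096=946, 191^8192=931, 191^16384=61, 191^32768=511; 191^47652 = 191^4 * 191^32 * 191^512 * 191^2048 * 191^4096 * 191^8192 * 191^32768 = 721 (mod 1605); answer 721

721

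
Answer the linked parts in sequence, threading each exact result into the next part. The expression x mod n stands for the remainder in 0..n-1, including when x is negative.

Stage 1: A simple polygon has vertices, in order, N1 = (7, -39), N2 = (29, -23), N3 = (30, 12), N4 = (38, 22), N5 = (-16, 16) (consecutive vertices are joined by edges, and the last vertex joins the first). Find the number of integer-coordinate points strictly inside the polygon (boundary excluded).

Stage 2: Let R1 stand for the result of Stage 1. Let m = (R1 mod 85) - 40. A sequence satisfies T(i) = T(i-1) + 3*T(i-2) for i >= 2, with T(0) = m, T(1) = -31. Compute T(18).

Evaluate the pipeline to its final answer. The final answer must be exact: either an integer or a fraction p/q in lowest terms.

Stage 1: cross terms: (7*-23 - 29*-39)=970, (29*12 - 30*-23)=1038, (30*22 - 38*12)=204, (38*16 - -16*22)=960, (-16*-39 - 7*16)=512; twice the area = |3684| = 3684; area = 1842; boundary points = 2 + 1 + 2 + 6 + 1 = 12; strictly interior points = area - boundary/2 + 1 = 1837; answer 1837
Stage 2: R1 = 1837; m = 12; T(2) = 1*(-31) + 3*(12) = 5; iterating: T(2)=5, T(3)=-88, T(4)=-73, T(5)=-337, T(6)=-556, T(7)=-1567, T(8)=-3235, T(9)=-7936, T(10)=-17641, T(11)=-41449, T(12)=-94372, T(13)=-218719, T(14)=-501835, T(15)=-1157992, T(16)=-2663497, T(17)=-6137473, T(18)=-14127964; answer -14127964

-14127964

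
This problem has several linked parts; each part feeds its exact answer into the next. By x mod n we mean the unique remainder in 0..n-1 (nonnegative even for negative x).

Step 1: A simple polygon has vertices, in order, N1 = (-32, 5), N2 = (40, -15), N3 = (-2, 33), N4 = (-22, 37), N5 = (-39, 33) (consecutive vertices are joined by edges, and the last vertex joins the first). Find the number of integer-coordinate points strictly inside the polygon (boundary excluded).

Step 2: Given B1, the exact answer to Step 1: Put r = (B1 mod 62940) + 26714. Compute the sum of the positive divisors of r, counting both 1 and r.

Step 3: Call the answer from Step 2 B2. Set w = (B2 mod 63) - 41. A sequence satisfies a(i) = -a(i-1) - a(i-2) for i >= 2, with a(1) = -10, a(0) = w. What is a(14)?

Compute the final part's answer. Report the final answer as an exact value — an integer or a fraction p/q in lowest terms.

9

Step 1: cross terms: (-32*-15 - 40*5)=280, (40*33 - -2*-15)=1290, (-2*37 - -22*33)=652, (-22*33 - -39*37)=717, (-39*5 - -32*33)=861; twice the area = |3800| = 3800; area = 1900; boundary points = 4 + 6 + 4 + 1 + 7 = 22; strictly interior points = area - boundary/2 + 1 = 1890; answer 1890
Step 2: B1 = 1890; r = 28604; 28604 = 2^2 * 7151; sigma = (1 + 2 + 4) * (1 + 7151) = 7 * 7152 = 50064; answer 50064
Step 3: B2 = 50064; w = 1; a(2) = -1*(-10) - 1*(1) = 9; iterating: a(2)=9, a(3)=1, a(4)=-10, a(5)=9, a(6)=1, a(7)=-10, a(8)=9, a(9)=1, a(10)=-10, a(11)=9, a(12)=1, a(13)=-10, a(14)=9; answer 9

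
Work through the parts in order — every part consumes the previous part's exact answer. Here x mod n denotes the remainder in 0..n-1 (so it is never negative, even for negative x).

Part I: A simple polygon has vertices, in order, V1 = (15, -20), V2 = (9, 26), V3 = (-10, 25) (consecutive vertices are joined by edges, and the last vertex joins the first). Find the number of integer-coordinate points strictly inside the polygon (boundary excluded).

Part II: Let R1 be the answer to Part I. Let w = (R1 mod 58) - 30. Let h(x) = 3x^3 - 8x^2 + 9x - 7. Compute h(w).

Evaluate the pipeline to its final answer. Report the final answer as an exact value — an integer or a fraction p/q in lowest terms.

-3

Part I: cross terms: (15*26 - 9*-20)=570, (9*25 - -10*26)=485, (-10*-20 - 15*25)=-175; twice the area = |880| = 880; area = 440; boundary points = 2 + 1 + 5 = 8; strictly interior points = area - boundary/2 + 1 = 437; answer 437
Part II: R1 = 437; w = 1; 3*(1)^3 - 8*(1)^2 + 9*(1)^1 - 7 = (3) + (-8) + (9) + (-7) = -3; answer -3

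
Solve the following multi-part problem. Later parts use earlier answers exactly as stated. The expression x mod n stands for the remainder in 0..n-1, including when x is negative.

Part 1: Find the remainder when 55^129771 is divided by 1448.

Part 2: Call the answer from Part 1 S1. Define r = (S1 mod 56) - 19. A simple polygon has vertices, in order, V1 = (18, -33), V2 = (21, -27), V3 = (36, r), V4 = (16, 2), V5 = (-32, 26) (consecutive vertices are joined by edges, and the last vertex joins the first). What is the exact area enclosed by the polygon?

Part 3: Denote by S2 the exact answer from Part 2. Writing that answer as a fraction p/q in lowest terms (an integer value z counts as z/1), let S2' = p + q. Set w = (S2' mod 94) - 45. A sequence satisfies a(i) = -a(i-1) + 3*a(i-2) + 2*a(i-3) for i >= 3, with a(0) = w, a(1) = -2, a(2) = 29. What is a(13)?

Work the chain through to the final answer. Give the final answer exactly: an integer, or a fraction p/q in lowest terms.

Part 1: squarings mod 1448: 55^1=55, 55^2=129, 55^4=713, 55^8=121, 55^16=161, 55^32=1305, 55^64=177, 55^128=921, 55^256=1161, 55^512=1281, 55^1024=377, 55^2048=225, 55^4096=1393, 55^8192=129, 55^16384=713, 55^32768=121, 55^65536=161; 55^129771 = 55^1 * 55^2 * 55^8 * 55^32 * 55^64 * 55^128 * 55^512 * 55^2048 * 55^4096 * 55^8192 * 55^16384 * 55^32768 * 55^65536 = 599 (mod 1448); answer 599
Part 2: S1 = 599; r = 20; cross terms: (18*-27 - 21*-33)=207, (21*20 - 36*-27)=1392, (36*2 - 16*20)=-248, (16*26 - -32*2)=480, (-32*-33 - 18*26)=588; twice the area = |2419| = 2419; area = 2419/2; answer 2419/2
Part 3: S2 = 2419/2; threaded value p + q = 2421; w = 26; a(3) = -1*(29) + 3*(-2) + 2*(26) = 17; iterating: a(3)=17, a(4)=66, a(5)=43, a(6)=189, a(7)=72, a(8)=581, a(9)=13, a(10)=1874, a(11)=-673, a(12)=6321, a(13)=-4592; answer -4592

-4592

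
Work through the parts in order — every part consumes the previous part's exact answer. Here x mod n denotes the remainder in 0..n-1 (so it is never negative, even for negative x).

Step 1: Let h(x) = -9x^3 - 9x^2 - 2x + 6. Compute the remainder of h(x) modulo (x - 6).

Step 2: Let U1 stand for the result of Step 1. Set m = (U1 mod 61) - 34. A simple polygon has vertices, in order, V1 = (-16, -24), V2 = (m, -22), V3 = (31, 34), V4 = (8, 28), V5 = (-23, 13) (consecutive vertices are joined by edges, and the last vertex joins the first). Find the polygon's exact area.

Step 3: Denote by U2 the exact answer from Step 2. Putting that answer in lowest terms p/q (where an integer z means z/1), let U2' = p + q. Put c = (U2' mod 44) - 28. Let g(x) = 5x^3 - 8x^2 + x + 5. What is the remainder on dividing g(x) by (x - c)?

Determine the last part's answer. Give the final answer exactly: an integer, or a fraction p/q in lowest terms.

-22539

Step 1: remainder = value at the root: -9*(6)^3 - 9*(6)^2 - 2*(6)^1 + 6 = (-1944) + (-324) + (-12) + (6) = -2274; answer -2274
Step 2: U1 = -2274; m = 10; cross terms: (-16*-22 - 10*-24)=592, (10*34 - 31*-22)=1022, (31*28 - 8*34)=596, (8*13 - -23*28)=748, (-23*-24 - -16*13)=760; twice the area = |3718| = 3718; area = 1859; answer 1859
Step 3: U2 = 1859; threaded value p + q = 1860; c = -16; remainder = value at the root: 5*(-16)^3 - 8*(-16)^2 + 1*(-16)^1 + 5 = (-20480) + (-2048) + (-16) + (5) = -22539; answer -22539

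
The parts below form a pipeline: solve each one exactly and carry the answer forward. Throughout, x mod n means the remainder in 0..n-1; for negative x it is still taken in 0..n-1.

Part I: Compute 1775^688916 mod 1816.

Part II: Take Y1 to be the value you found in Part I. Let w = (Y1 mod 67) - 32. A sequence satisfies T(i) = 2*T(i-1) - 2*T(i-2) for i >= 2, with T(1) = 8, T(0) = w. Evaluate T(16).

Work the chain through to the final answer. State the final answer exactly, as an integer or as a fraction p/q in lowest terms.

-3840

Part I: squarings mod 1816: 1775^1=1775, 1775^2=1681, 1775^4=65, 1775^8=593, 1775^16=1161, 1775^32=449, 1775^64=25, 1775^128=625, 1775^256=185, 1775^512=1537, 1775^1024=1569, 1775^2048=1081, 1775^4096=873, 1775^8192=1225, 1775^16384=609, 1775^32768=417, 1775^65536=1369, 1775^131072=49, 1775^262144=585, 1775^524288=817; 1775^688916 = 1775^4 * 1775^16 * 1775^256 * 1775^512 * 1775^32768 * 1775^131072 * 1775^524288 = 1625 (mod 1816); answer 1625
Part II: Y1 = 1625; w = -15; T(2) = 2*(8) - 2*(-15) = 46; iterating: T(2)=46, T(3)=76, T(4)=60, T(5)=-32, T(6)=-184, T(7)=-304, T(8)=-240, T(9)=128, T(10)=736, T(11)=1216, T(12)=960, T(13)=-512, T(14)=-2944, T(15)=-4864, T(16)=-3840; answer -3840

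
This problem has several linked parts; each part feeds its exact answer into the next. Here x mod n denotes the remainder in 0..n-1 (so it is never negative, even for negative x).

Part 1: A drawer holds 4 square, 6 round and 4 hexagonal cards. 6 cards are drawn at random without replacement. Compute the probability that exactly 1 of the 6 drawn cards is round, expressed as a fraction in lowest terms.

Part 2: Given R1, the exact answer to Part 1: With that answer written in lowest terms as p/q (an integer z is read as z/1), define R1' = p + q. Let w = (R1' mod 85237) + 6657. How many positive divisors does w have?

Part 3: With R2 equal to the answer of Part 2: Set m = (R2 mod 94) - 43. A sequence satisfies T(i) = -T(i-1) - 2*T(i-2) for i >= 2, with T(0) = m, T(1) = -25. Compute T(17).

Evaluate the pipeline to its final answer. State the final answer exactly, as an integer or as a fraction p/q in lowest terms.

-10309

Part 1: total draws C(14,6) = 3003; favorable C(6,1)*C(8,5) = 336; P = 16/143; answer 16/143
Part 2: R1 = 16/143; threaded value p + q = 159; w = 6816; 6816 = 2^5 * 3 * 71; number of divisors = (5+1) * (1+1) * (1+1) = 24; answer 24
Part 3: R2 = 24; m = -19; T(2) = -1*(-25) - 2*(-19) = 63; iterating: T(2)=63, T(3)=-13, T(4)=-113, T(5)=139, T(6)=87, T(7)=-365, T(8)=191, T(9)=539, T(10)=-921, T(11)=-157, T(12)=1999, T(13)=-1685, T(14)=-2313, T(15)=5683, T(16)=-1057, T(17)=-10309; answer -10309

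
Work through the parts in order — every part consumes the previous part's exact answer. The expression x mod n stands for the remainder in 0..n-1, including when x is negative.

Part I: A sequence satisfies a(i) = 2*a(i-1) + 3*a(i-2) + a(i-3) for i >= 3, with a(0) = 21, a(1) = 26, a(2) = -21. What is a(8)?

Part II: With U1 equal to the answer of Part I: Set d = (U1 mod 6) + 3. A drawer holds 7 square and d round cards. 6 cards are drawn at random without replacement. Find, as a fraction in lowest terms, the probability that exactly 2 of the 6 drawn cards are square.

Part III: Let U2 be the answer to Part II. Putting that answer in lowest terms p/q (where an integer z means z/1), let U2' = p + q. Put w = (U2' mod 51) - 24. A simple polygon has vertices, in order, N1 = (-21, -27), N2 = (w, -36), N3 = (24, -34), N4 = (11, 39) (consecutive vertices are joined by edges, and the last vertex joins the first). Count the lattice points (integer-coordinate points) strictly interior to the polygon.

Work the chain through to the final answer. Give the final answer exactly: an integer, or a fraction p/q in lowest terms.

1721

Part I: a(3) = 2*(-21) + 3*(26) + 1*(21) = 57; iterating: a(3)=57, a(4)=77, a(5)=304, a(6)=896, a(7)=2781, a(8)=8554; answer 8554
Part II: U1 = 8554; d = 7; total draws C(14,6) = 3003; favorable C(7,2)*C(7,4) = 735; P = 35/143; answer 35/143
Part III: U2 = 35/143; threaded value p + q = 178; w = 1; cross terms: (-21*-36 - 1*-27)=783, (1*-34 - 24*-36)=830, (24*39 - 11*-34)=1310, (11*-27 - -21*39)=522; twice the area = |3445| = 3445; area = 3445/2; boundary points = 1 + 1 + 1 + 2 = 5; strictly interior points = area - boundary/2 + 1 = 1721; answer 1721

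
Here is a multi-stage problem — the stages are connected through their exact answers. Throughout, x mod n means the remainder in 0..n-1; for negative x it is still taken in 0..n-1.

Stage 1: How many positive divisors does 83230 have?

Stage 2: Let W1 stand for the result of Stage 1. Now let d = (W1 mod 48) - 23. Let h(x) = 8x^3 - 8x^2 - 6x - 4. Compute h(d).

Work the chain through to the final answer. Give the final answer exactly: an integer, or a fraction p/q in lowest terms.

Stage 1: 83230 = 2 * 5 * 7 * 29 * 41; number of divisors = (1+1) * (1+1) * (1+1) * (1+1) * (1+1) = 32; answer 32
Stage 2: W1 = 32; d = 9; 8*(9)^3 - 8*(9)^2 - 6*(9)^1 - 4 = (5832) + (-648) + (-54) + (-4) = 5126; answer 5126

5126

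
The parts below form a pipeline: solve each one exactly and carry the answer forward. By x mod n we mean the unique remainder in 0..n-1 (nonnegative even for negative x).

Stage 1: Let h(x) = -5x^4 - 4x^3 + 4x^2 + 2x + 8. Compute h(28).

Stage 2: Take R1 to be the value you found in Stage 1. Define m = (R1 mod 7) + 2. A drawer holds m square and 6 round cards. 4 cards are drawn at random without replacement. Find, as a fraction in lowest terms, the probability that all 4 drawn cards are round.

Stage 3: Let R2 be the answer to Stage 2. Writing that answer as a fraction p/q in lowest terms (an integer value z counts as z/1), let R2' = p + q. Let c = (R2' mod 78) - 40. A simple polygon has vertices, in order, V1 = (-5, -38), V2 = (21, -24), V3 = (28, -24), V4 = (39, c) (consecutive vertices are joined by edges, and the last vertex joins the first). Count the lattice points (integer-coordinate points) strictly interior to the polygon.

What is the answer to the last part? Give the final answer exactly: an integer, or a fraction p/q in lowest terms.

381

Stage 1: -5*(28)^4 - 4*(28)^3 + 4*(28)^2 + 2*(28)^1 + 8 = (-3073280) + (-87808) + (3136) + (56) + (8) = -3157888; answer -3157888
Stage 2: R1 = -3157888; m = 3; total draws C(9,4) = 126; favorable C(6,4) = 15; P = 5/42; answer 5/42
Stage 3: R2 = 5/42; threaded value p + q = 47; c = 7; cross terms: (-5*-24 - 21*-38)=918, (21*-24 - 28*-24)=168, (28*7 - 39*-24)=1132, (39*-38 - -5*7)=-1447; twice the area = |771| = 771; area = 771/2; boundary points = 2 + 7 + 1 + 1 = 11; strictly interior points = area - boundary/2 + 1 = 381; answer 381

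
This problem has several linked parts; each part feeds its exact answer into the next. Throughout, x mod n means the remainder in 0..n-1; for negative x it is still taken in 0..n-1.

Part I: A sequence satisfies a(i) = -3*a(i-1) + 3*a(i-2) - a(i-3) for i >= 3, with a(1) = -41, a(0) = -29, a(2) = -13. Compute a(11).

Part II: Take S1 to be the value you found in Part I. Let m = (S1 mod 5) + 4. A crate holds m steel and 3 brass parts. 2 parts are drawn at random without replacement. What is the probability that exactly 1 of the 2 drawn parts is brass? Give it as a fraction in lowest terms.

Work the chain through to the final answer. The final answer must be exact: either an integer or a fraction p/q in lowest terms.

4/7

Part I: a(3) = -3*(-13) + 3*(-41) - 1*(-29) = -55; iterating: a(3)=-55, a(4)=167, a(5)=-653, a(6)=2515, a(7)=-9671, a(8)=37211, a(9)=-143161, a(10)=550787, a(11)=-2119055; answer -2119055
Part II: S1 = -2119055; m = 4; total draws C(7,2) = 21; favorable C(3,1)*C(4,1) = 12; P = 4/7; answer 4/7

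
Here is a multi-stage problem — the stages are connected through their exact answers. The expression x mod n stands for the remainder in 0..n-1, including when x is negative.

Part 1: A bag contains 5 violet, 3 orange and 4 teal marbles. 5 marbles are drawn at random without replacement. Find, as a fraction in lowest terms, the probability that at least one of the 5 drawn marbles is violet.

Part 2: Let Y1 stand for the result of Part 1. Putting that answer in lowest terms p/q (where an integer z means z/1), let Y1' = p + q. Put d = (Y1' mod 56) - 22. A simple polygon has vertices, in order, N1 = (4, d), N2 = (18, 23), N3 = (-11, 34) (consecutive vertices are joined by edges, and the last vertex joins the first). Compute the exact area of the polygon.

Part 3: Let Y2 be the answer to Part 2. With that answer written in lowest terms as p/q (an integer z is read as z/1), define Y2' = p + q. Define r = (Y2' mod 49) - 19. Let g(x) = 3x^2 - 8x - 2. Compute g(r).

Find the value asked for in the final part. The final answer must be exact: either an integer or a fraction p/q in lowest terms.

1534

Part 1: total draws C(12,5) = 792; complement C(7,5) = 21; favorable 792 - 21 = 771; P = 257/264; answer 257/264
Part 2: Y1 = 257/264; threaded value p + q = 521; d = -5; cross terms: (4*23 - 18*-5)=182, (18*34 - -11*23)=865, (-11*-5 - 4*34)=-81; twice the area = |966| = 966; area = 483; answer 483
Part 3: Y2 = 483; threaded value p + q = 484; r = 24; 3*(24)^2 - 8*(24)^1 - 2 = (1728) + (-192) + (-2) = 1534; answer 1534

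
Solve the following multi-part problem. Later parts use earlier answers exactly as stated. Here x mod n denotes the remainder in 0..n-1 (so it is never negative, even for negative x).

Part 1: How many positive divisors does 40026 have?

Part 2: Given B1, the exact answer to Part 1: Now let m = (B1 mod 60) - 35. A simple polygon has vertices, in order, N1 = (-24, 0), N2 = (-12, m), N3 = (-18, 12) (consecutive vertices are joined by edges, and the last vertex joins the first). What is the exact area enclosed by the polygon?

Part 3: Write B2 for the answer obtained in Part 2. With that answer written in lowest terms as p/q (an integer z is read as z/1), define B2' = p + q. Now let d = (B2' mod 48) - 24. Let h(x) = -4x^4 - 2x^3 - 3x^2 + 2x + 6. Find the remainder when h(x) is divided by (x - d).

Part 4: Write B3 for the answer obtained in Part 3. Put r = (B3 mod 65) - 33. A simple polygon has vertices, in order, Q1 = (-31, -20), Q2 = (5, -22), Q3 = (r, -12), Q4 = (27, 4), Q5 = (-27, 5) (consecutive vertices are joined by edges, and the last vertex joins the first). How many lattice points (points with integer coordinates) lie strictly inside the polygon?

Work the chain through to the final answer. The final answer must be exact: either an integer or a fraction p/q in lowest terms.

1094

Part 1: 40026 = 2 * 3 * 7 * 953; number of divisors = (1+1) * (1+1) * (1+1) * (1+1) = 16; answer 16
Part 2: B1 = 16; m = -19; cross terms: (-24*-19 - -12*0)=456, (-12*12 - -18*-19)=-486, (-18*0 - -24*12)=288; twice the area = |258| = 258; area = 129; answer 129
Part 3: B2 = 129; threaded value p + q = 130; d = 10; remainder = value at the root: -4*(10)^4 - 2*(10)^3 - 3*(10)^2 + 2*(10)^1 + 6 = (-40000) + (-2000) + (-300) + (20) + (6) = -42274; answer -42274
Part 4: B3 = -42274; r = 8; cross terms: (-31*-22 - 5*-20)=782, (5*-12 - 8*-22)=116, (8*4 - 27*-12)=356, (27*5 - -27*4)=243, (-27*-20 - -31*5)=695; twice the area = |2192| = 2192; area = 1096; boundary points = 2 + 1 + 1 + 1 + 1 = 6; strictly interior points = area - boundary/2 + 1 = 1094; answer 1094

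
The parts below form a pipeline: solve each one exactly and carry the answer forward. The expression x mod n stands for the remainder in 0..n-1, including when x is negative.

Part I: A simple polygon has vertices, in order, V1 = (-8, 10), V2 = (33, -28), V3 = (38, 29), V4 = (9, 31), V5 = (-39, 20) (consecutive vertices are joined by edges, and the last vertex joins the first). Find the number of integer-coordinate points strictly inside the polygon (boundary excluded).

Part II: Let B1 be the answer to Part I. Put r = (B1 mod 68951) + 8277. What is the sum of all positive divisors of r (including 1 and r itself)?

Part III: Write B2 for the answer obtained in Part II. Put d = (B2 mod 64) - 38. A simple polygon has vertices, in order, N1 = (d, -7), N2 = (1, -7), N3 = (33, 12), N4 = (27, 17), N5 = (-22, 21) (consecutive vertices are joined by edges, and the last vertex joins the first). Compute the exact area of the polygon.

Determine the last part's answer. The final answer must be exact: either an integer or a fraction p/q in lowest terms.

875

Part I: cross terms: (-8*-28 - 33*10)=-106, (33*29 - 38*-28)=2021, (38*31 - 9*29)=917, (9*20 - -39*31)=1389, (-39*10 - -8*20)=-230; twice the area = |3991| = 3991; area = 3991/2; boundary points = 1 + 1 + 1 + 1 + 1 = 5; strictly interior points = area - boundary/2 + 1 = 1994; answer 1994
Part II: B1 = 1994; r = 10271; 10271 is prime, so its only divisors are 1 and 10271; sigma = 1 + 10271 = 10272; answer 10272
Part III: B2 = 10272; d = -6; cross terms: (-6*-7 - 1*-7)=49, (1*12 - 33*-7)=243, (33*17 - 27*12)=237, (27*21 - -22*17)=941, (-22*-7 - -6*21)=280; twice the area = |1750| = 1750; area = 875; answer 875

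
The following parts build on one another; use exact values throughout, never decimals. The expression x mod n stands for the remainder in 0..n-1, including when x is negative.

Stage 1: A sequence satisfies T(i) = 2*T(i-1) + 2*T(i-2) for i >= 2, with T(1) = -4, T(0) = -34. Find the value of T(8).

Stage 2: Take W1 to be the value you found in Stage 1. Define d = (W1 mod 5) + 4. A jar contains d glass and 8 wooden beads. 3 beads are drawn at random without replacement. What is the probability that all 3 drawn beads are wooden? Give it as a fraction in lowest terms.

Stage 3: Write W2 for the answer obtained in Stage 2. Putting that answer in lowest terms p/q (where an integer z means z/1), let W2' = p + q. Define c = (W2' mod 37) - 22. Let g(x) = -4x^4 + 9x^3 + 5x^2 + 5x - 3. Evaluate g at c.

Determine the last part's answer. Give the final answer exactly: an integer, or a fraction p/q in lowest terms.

-12484

Stage 1: T(2) = 2*(-4) + 2*(-34) = -76; iterating: T(2)=-76, T(3)=-160, T(4)=-472, T(5)=-1264, T(6)=-3472, T(7)=-9472, T(8)=-25888; answer -25888
Stage 2: W1 = -25888; d = 6; total draws C(14,3) = 364; favorable C(8,3) = 56; P = 2/13; answer 2/13
Stage 3: W2 = 2/13; threaded value p + q = 15; c = -7; -4*(-7)^4 + 9*(-7)^3 + 5*(-7)^2 + 5*(-7)^1 - 3 = (-9604) + (-3087) + (245) + (-35) + (-3) = -12484; answer -12484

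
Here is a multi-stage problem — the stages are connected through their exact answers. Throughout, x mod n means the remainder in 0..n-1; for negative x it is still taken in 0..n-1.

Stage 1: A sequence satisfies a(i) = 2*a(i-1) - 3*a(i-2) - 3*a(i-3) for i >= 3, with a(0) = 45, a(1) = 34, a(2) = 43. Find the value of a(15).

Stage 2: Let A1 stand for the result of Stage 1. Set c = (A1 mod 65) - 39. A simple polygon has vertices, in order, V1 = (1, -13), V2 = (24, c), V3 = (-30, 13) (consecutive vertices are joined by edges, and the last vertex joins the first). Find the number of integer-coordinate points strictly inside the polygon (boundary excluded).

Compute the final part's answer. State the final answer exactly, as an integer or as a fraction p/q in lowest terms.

Stage 1: a(3) = 2*(43) - 3*(34) - 3*(45) = -151; iterating: a(3)=-151, a(4)=-533, a(5)=-742, a(6)=568, a(7)=4961, a(8)=10444, a(9)=4301, a(10)=-37613, a(11)=-119461, a(12)=-138986, a(13)=193250, a(14)=1161841, a(15)=2160890; answer 2160890
Stage 2: A1 = 2160890; c = -9; cross terms: (1*-9 - 24*-13)=303, (24*13 - -30*-9)=42, (-30*-13 - 1*13)=377; twice the area = |722| = 722; area = 361; boundary points = 1 + 2 + 1 = 4; strictly interior points = area - boundary/2 + 1 = 360; answer 360

360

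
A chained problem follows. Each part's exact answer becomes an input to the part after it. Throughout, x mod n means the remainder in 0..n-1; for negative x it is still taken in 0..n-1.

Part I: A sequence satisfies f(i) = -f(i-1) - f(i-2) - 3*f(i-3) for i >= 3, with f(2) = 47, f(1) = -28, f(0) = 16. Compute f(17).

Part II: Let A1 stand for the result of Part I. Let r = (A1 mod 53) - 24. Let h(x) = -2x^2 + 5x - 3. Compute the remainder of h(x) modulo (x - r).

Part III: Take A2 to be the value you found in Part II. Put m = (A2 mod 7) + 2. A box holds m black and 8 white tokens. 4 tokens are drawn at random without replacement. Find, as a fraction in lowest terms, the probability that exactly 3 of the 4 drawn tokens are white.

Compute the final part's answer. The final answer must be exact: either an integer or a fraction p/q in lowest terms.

Part I: f(3) = -1*(47) - 1*(-28) - 3*(16) = -67; iterating: f(3)=-67, f(4)=104, f(5)=-178, f(6)=275, f(7)=-409, f(8)=668, f(9)=-1084, f(10)=1643, f(11)=-2563, f(12)=4172, f(13)=-6538, f(14)=10055, f(15)=-16033, f(16)=25592, f(17)=-39724; answer -39724
Part II: A1 = -39724; r = 2; remainder = value at the root: -2*(2)^2 + 5*(2)^1 - 3 = (-8) + (10) + (-3) = -1; answer -1
Part III: A2 = -1; m = 8; total draws C(16,4) = 1820; favorable C(8,3)*C(8,1) = 448; P = 16/65; answer 16/65

16/65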